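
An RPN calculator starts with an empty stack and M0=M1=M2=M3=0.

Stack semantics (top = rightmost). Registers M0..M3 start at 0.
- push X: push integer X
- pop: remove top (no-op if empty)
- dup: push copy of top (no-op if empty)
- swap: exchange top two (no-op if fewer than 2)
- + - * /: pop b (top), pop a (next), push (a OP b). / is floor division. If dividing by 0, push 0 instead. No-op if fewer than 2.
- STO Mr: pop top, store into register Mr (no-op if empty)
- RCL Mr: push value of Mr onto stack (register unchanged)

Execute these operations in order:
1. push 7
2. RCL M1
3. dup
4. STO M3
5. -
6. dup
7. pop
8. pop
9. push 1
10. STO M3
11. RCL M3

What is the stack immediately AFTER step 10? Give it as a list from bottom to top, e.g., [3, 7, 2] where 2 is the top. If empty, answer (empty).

After op 1 (push 7): stack=[7] mem=[0,0,0,0]
After op 2 (RCL M1): stack=[7,0] mem=[0,0,0,0]
After op 3 (dup): stack=[7,0,0] mem=[0,0,0,0]
After op 4 (STO M3): stack=[7,0] mem=[0,0,0,0]
After op 5 (-): stack=[7] mem=[0,0,0,0]
After op 6 (dup): stack=[7,7] mem=[0,0,0,0]
After op 7 (pop): stack=[7] mem=[0,0,0,0]
After op 8 (pop): stack=[empty] mem=[0,0,0,0]
After op 9 (push 1): stack=[1] mem=[0,0,0,0]
After op 10 (STO M3): stack=[empty] mem=[0,0,0,1]

(empty)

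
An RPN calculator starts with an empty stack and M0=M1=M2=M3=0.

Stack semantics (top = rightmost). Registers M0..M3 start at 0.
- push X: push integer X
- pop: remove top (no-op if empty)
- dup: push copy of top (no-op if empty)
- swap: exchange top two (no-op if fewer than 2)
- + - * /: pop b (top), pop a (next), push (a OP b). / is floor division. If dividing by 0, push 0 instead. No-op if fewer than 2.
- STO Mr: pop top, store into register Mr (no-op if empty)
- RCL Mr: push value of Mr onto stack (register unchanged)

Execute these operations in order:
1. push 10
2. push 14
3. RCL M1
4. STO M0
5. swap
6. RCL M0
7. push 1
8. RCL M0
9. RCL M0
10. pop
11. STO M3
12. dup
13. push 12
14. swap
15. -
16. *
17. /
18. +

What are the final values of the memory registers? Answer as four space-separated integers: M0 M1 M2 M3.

Answer: 0 0 0 0

Derivation:
After op 1 (push 10): stack=[10] mem=[0,0,0,0]
After op 2 (push 14): stack=[10,14] mem=[0,0,0,0]
After op 3 (RCL M1): stack=[10,14,0] mem=[0,0,0,0]
After op 4 (STO M0): stack=[10,14] mem=[0,0,0,0]
After op 5 (swap): stack=[14,10] mem=[0,0,0,0]
After op 6 (RCL M0): stack=[14,10,0] mem=[0,0,0,0]
After op 7 (push 1): stack=[14,10,0,1] mem=[0,0,0,0]
After op 8 (RCL M0): stack=[14,10,0,1,0] mem=[0,0,0,0]
After op 9 (RCL M0): stack=[14,10,0,1,0,0] mem=[0,0,0,0]
After op 10 (pop): stack=[14,10,0,1,0] mem=[0,0,0,0]
After op 11 (STO M3): stack=[14,10,0,1] mem=[0,0,0,0]
After op 12 (dup): stack=[14,10,0,1,1] mem=[0,0,0,0]
After op 13 (push 12): stack=[14,10,0,1,1,12] mem=[0,0,0,0]
After op 14 (swap): stack=[14,10,0,1,12,1] mem=[0,0,0,0]
After op 15 (-): stack=[14,10,0,1,11] mem=[0,0,0,0]
After op 16 (*): stack=[14,10,0,11] mem=[0,0,0,0]
After op 17 (/): stack=[14,10,0] mem=[0,0,0,0]
After op 18 (+): stack=[14,10] mem=[0,0,0,0]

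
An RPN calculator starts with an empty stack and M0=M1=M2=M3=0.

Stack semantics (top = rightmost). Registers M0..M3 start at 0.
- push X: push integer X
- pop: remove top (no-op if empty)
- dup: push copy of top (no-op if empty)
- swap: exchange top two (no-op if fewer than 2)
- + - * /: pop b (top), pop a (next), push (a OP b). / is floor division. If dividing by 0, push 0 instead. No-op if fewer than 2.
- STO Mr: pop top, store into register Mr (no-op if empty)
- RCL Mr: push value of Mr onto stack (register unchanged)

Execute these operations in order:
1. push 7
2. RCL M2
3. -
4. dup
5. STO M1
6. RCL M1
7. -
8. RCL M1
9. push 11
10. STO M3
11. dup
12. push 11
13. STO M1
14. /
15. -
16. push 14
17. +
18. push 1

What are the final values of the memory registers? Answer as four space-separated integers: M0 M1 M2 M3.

Answer: 0 11 0 11

Derivation:
After op 1 (push 7): stack=[7] mem=[0,0,0,0]
After op 2 (RCL M2): stack=[7,0] mem=[0,0,0,0]
After op 3 (-): stack=[7] mem=[0,0,0,0]
After op 4 (dup): stack=[7,7] mem=[0,0,0,0]
After op 5 (STO M1): stack=[7] mem=[0,7,0,0]
After op 6 (RCL M1): stack=[7,7] mem=[0,7,0,0]
After op 7 (-): stack=[0] mem=[0,7,0,0]
After op 8 (RCL M1): stack=[0,7] mem=[0,7,0,0]
After op 9 (push 11): stack=[0,7,11] mem=[0,7,0,0]
After op 10 (STO M3): stack=[0,7] mem=[0,7,0,11]
After op 11 (dup): stack=[0,7,7] mem=[0,7,0,11]
After op 12 (push 11): stack=[0,7,7,11] mem=[0,7,0,11]
After op 13 (STO M1): stack=[0,7,7] mem=[0,11,0,11]
After op 14 (/): stack=[0,1] mem=[0,11,0,11]
After op 15 (-): stack=[-1] mem=[0,11,0,11]
After op 16 (push 14): stack=[-1,14] mem=[0,11,0,11]
After op 17 (+): stack=[13] mem=[0,11,0,11]
After op 18 (push 1): stack=[13,1] mem=[0,11,0,11]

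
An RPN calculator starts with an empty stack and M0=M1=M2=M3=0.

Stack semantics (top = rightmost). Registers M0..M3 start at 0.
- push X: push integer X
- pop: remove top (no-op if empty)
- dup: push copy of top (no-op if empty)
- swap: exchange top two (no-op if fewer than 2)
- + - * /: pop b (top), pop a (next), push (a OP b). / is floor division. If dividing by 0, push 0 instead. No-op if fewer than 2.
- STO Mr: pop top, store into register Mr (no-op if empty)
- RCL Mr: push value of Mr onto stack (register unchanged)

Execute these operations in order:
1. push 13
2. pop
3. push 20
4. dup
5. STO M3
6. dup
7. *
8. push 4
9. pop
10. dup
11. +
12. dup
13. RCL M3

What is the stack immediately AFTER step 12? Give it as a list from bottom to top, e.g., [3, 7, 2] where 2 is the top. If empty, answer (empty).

After op 1 (push 13): stack=[13] mem=[0,0,0,0]
After op 2 (pop): stack=[empty] mem=[0,0,0,0]
After op 3 (push 20): stack=[20] mem=[0,0,0,0]
After op 4 (dup): stack=[20,20] mem=[0,0,0,0]
After op 5 (STO M3): stack=[20] mem=[0,0,0,20]
After op 6 (dup): stack=[20,20] mem=[0,0,0,20]
After op 7 (*): stack=[400] mem=[0,0,0,20]
After op 8 (push 4): stack=[400,4] mem=[0,0,0,20]
After op 9 (pop): stack=[400] mem=[0,0,0,20]
After op 10 (dup): stack=[400,400] mem=[0,0,0,20]
After op 11 (+): stack=[800] mem=[0,0,0,20]
After op 12 (dup): stack=[800,800] mem=[0,0,0,20]

[800, 800]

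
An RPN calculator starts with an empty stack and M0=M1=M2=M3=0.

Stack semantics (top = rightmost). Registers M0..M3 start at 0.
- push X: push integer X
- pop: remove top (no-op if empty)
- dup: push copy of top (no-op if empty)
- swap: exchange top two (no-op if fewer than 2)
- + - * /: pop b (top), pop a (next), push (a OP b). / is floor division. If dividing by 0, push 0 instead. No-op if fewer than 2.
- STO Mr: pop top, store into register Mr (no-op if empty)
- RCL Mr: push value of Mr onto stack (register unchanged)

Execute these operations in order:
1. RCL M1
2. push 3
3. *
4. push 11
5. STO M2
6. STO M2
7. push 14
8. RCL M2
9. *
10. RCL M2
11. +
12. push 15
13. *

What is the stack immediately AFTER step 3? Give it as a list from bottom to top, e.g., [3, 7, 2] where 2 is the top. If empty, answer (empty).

After op 1 (RCL M1): stack=[0] mem=[0,0,0,0]
After op 2 (push 3): stack=[0,3] mem=[0,0,0,0]
After op 3 (*): stack=[0] mem=[0,0,0,0]

[0]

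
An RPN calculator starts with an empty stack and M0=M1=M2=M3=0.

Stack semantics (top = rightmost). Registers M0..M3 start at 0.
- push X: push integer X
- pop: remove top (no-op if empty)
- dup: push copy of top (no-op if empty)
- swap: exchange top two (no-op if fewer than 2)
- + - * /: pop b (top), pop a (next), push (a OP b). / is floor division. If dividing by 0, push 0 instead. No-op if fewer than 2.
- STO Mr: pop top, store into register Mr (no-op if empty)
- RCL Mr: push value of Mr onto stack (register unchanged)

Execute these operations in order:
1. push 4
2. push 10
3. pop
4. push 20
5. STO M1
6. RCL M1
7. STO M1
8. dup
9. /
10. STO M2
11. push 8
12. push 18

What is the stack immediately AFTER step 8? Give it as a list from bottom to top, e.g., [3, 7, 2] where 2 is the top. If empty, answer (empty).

After op 1 (push 4): stack=[4] mem=[0,0,0,0]
After op 2 (push 10): stack=[4,10] mem=[0,0,0,0]
After op 3 (pop): stack=[4] mem=[0,0,0,0]
After op 4 (push 20): stack=[4,20] mem=[0,0,0,0]
After op 5 (STO M1): stack=[4] mem=[0,20,0,0]
After op 6 (RCL M1): stack=[4,20] mem=[0,20,0,0]
After op 7 (STO M1): stack=[4] mem=[0,20,0,0]
After op 8 (dup): stack=[4,4] mem=[0,20,0,0]

[4, 4]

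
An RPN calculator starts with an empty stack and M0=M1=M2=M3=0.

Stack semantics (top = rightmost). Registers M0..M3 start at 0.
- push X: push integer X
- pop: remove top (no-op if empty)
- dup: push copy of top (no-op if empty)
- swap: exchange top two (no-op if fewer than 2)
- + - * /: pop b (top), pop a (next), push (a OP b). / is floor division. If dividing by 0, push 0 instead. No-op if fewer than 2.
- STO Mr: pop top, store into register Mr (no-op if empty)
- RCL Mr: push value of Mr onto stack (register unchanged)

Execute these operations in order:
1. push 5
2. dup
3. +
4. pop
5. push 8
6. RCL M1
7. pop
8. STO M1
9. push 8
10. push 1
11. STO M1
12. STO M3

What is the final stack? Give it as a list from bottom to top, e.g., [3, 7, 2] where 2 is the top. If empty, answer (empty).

Answer: (empty)

Derivation:
After op 1 (push 5): stack=[5] mem=[0,0,0,0]
After op 2 (dup): stack=[5,5] mem=[0,0,0,0]
After op 3 (+): stack=[10] mem=[0,0,0,0]
After op 4 (pop): stack=[empty] mem=[0,0,0,0]
After op 5 (push 8): stack=[8] mem=[0,0,0,0]
After op 6 (RCL M1): stack=[8,0] mem=[0,0,0,0]
After op 7 (pop): stack=[8] mem=[0,0,0,0]
After op 8 (STO M1): stack=[empty] mem=[0,8,0,0]
After op 9 (push 8): stack=[8] mem=[0,8,0,0]
After op 10 (push 1): stack=[8,1] mem=[0,8,0,0]
After op 11 (STO M1): stack=[8] mem=[0,1,0,0]
After op 12 (STO M3): stack=[empty] mem=[0,1,0,8]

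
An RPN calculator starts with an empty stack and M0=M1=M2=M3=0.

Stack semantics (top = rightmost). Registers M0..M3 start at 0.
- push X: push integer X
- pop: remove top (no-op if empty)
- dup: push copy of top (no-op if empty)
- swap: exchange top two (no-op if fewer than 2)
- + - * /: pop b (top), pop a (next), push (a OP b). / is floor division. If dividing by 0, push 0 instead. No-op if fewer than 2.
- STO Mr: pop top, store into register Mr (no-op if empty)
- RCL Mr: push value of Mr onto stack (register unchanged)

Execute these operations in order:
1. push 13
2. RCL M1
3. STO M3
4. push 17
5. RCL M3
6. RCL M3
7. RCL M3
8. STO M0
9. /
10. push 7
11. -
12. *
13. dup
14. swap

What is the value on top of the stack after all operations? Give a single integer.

Answer: -119

Derivation:
After op 1 (push 13): stack=[13] mem=[0,0,0,0]
After op 2 (RCL M1): stack=[13,0] mem=[0,0,0,0]
After op 3 (STO M3): stack=[13] mem=[0,0,0,0]
After op 4 (push 17): stack=[13,17] mem=[0,0,0,0]
After op 5 (RCL M3): stack=[13,17,0] mem=[0,0,0,0]
After op 6 (RCL M3): stack=[13,17,0,0] mem=[0,0,0,0]
After op 7 (RCL M3): stack=[13,17,0,0,0] mem=[0,0,0,0]
After op 8 (STO M0): stack=[13,17,0,0] mem=[0,0,0,0]
After op 9 (/): stack=[13,17,0] mem=[0,0,0,0]
After op 10 (push 7): stack=[13,17,0,7] mem=[0,0,0,0]
After op 11 (-): stack=[13,17,-7] mem=[0,0,0,0]
After op 12 (*): stack=[13,-119] mem=[0,0,0,0]
After op 13 (dup): stack=[13,-119,-119] mem=[0,0,0,0]
After op 14 (swap): stack=[13,-119,-119] mem=[0,0,0,0]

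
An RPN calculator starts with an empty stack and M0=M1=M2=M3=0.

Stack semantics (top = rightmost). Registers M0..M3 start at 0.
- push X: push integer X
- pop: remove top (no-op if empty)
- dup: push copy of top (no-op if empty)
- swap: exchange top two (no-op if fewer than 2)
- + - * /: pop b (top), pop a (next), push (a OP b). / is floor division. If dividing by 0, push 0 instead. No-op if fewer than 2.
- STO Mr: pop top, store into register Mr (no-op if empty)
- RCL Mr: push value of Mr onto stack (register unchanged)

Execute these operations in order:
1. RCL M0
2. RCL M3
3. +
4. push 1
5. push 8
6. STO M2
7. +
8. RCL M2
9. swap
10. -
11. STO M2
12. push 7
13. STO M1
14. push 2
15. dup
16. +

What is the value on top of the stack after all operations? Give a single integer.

After op 1 (RCL M0): stack=[0] mem=[0,0,0,0]
After op 2 (RCL M3): stack=[0,0] mem=[0,0,0,0]
After op 3 (+): stack=[0] mem=[0,0,0,0]
After op 4 (push 1): stack=[0,1] mem=[0,0,0,0]
After op 5 (push 8): stack=[0,1,8] mem=[0,0,0,0]
After op 6 (STO M2): stack=[0,1] mem=[0,0,8,0]
After op 7 (+): stack=[1] mem=[0,0,8,0]
After op 8 (RCL M2): stack=[1,8] mem=[0,0,8,0]
After op 9 (swap): stack=[8,1] mem=[0,0,8,0]
After op 10 (-): stack=[7] mem=[0,0,8,0]
After op 11 (STO M2): stack=[empty] mem=[0,0,7,0]
After op 12 (push 7): stack=[7] mem=[0,0,7,0]
After op 13 (STO M1): stack=[empty] mem=[0,7,7,0]
After op 14 (push 2): stack=[2] mem=[0,7,7,0]
After op 15 (dup): stack=[2,2] mem=[0,7,7,0]
After op 16 (+): stack=[4] mem=[0,7,7,0]

Answer: 4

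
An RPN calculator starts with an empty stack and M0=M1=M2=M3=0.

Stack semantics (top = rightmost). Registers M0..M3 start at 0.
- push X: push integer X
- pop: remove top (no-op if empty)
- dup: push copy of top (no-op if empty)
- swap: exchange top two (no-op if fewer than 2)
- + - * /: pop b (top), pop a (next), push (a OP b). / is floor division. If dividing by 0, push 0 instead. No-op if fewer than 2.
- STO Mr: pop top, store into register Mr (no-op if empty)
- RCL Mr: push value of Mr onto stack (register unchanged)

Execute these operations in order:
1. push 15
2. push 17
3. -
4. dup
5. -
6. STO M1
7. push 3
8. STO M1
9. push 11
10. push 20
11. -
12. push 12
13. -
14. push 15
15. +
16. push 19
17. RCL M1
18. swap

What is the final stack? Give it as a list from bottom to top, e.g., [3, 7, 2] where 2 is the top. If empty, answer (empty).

Answer: [-6, 3, 19]

Derivation:
After op 1 (push 15): stack=[15] mem=[0,0,0,0]
After op 2 (push 17): stack=[15,17] mem=[0,0,0,0]
After op 3 (-): stack=[-2] mem=[0,0,0,0]
After op 4 (dup): stack=[-2,-2] mem=[0,0,0,0]
After op 5 (-): stack=[0] mem=[0,0,0,0]
After op 6 (STO M1): stack=[empty] mem=[0,0,0,0]
After op 7 (push 3): stack=[3] mem=[0,0,0,0]
After op 8 (STO M1): stack=[empty] mem=[0,3,0,0]
After op 9 (push 11): stack=[11] mem=[0,3,0,0]
After op 10 (push 20): stack=[11,20] mem=[0,3,0,0]
After op 11 (-): stack=[-9] mem=[0,3,0,0]
After op 12 (push 12): stack=[-9,12] mem=[0,3,0,0]
After op 13 (-): stack=[-21] mem=[0,3,0,0]
After op 14 (push 15): stack=[-21,15] mem=[0,3,0,0]
After op 15 (+): stack=[-6] mem=[0,3,0,0]
After op 16 (push 19): stack=[-6,19] mem=[0,3,0,0]
After op 17 (RCL M1): stack=[-6,19,3] mem=[0,3,0,0]
After op 18 (swap): stack=[-6,3,19] mem=[0,3,0,0]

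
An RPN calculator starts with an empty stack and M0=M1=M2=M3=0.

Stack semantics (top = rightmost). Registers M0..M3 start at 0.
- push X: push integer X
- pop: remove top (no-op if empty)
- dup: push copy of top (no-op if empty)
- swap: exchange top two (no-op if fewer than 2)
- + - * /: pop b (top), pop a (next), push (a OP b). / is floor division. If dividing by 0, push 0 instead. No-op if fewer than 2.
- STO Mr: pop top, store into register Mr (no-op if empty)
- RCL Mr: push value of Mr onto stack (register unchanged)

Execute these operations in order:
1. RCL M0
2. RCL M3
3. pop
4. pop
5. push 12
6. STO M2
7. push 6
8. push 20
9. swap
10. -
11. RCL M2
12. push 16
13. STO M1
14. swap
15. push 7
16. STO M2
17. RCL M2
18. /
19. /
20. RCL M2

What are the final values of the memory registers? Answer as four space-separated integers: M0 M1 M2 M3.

After op 1 (RCL M0): stack=[0] mem=[0,0,0,0]
After op 2 (RCL M3): stack=[0,0] mem=[0,0,0,0]
After op 3 (pop): stack=[0] mem=[0,0,0,0]
After op 4 (pop): stack=[empty] mem=[0,0,0,0]
After op 5 (push 12): stack=[12] mem=[0,0,0,0]
After op 6 (STO M2): stack=[empty] mem=[0,0,12,0]
After op 7 (push 6): stack=[6] mem=[0,0,12,0]
After op 8 (push 20): stack=[6,20] mem=[0,0,12,0]
After op 9 (swap): stack=[20,6] mem=[0,0,12,0]
After op 10 (-): stack=[14] mem=[0,0,12,0]
After op 11 (RCL M2): stack=[14,12] mem=[0,0,12,0]
After op 12 (push 16): stack=[14,12,16] mem=[0,0,12,0]
After op 13 (STO M1): stack=[14,12] mem=[0,16,12,0]
After op 14 (swap): stack=[12,14] mem=[0,16,12,0]
After op 15 (push 7): stack=[12,14,7] mem=[0,16,12,0]
After op 16 (STO M2): stack=[12,14] mem=[0,16,7,0]
After op 17 (RCL M2): stack=[12,14,7] mem=[0,16,7,0]
After op 18 (/): stack=[12,2] mem=[0,16,7,0]
After op 19 (/): stack=[6] mem=[0,16,7,0]
After op 20 (RCL M2): stack=[6,7] mem=[0,16,7,0]

Answer: 0 16 7 0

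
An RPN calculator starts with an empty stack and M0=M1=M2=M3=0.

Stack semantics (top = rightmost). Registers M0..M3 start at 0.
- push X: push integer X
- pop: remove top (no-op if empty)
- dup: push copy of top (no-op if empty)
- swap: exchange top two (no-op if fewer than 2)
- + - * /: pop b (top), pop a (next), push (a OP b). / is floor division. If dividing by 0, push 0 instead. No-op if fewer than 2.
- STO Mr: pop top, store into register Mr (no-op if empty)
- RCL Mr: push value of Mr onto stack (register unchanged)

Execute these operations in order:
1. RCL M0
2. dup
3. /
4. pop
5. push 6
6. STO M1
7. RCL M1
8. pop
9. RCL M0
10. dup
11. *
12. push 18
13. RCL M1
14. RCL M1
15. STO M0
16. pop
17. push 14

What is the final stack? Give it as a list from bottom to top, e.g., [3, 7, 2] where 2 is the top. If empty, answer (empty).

Answer: [0, 18, 14]

Derivation:
After op 1 (RCL M0): stack=[0] mem=[0,0,0,0]
After op 2 (dup): stack=[0,0] mem=[0,0,0,0]
After op 3 (/): stack=[0] mem=[0,0,0,0]
After op 4 (pop): stack=[empty] mem=[0,0,0,0]
After op 5 (push 6): stack=[6] mem=[0,0,0,0]
After op 6 (STO M1): stack=[empty] mem=[0,6,0,0]
After op 7 (RCL M1): stack=[6] mem=[0,6,0,0]
After op 8 (pop): stack=[empty] mem=[0,6,0,0]
After op 9 (RCL M0): stack=[0] mem=[0,6,0,0]
After op 10 (dup): stack=[0,0] mem=[0,6,0,0]
After op 11 (*): stack=[0] mem=[0,6,0,0]
After op 12 (push 18): stack=[0,18] mem=[0,6,0,0]
After op 13 (RCL M1): stack=[0,18,6] mem=[0,6,0,0]
After op 14 (RCL M1): stack=[0,18,6,6] mem=[0,6,0,0]
After op 15 (STO M0): stack=[0,18,6] mem=[6,6,0,0]
After op 16 (pop): stack=[0,18] mem=[6,6,0,0]
After op 17 (push 14): stack=[0,18,14] mem=[6,6,0,0]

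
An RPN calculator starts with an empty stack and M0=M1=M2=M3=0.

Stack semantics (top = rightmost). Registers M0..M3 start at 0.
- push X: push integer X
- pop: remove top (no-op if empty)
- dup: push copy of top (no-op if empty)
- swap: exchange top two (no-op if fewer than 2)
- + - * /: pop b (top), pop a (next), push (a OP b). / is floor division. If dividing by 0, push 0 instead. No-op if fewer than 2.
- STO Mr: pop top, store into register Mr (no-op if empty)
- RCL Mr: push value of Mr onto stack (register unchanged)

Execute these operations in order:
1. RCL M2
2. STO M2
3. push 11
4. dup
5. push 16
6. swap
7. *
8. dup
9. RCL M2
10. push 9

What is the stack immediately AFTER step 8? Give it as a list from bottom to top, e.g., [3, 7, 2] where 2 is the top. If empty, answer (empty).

After op 1 (RCL M2): stack=[0] mem=[0,0,0,0]
After op 2 (STO M2): stack=[empty] mem=[0,0,0,0]
After op 3 (push 11): stack=[11] mem=[0,0,0,0]
After op 4 (dup): stack=[11,11] mem=[0,0,0,0]
After op 5 (push 16): stack=[11,11,16] mem=[0,0,0,0]
After op 6 (swap): stack=[11,16,11] mem=[0,0,0,0]
After op 7 (*): stack=[11,176] mem=[0,0,0,0]
After op 8 (dup): stack=[11,176,176] mem=[0,0,0,0]

[11, 176, 176]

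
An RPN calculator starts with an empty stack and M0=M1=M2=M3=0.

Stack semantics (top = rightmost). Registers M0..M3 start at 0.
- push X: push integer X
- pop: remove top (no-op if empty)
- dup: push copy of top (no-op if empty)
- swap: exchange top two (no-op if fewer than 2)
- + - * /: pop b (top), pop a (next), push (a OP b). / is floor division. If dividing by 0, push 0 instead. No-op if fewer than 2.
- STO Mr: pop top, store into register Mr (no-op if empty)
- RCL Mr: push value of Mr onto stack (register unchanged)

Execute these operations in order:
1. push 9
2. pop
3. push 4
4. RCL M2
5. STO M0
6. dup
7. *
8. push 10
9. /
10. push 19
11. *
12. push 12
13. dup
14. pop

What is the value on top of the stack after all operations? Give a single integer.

After op 1 (push 9): stack=[9] mem=[0,0,0,0]
After op 2 (pop): stack=[empty] mem=[0,0,0,0]
After op 3 (push 4): stack=[4] mem=[0,0,0,0]
After op 4 (RCL M2): stack=[4,0] mem=[0,0,0,0]
After op 5 (STO M0): stack=[4] mem=[0,0,0,0]
After op 6 (dup): stack=[4,4] mem=[0,0,0,0]
After op 7 (*): stack=[16] mem=[0,0,0,0]
After op 8 (push 10): stack=[16,10] mem=[0,0,0,0]
After op 9 (/): stack=[1] mem=[0,0,0,0]
After op 10 (push 19): stack=[1,19] mem=[0,0,0,0]
After op 11 (*): stack=[19] mem=[0,0,0,0]
After op 12 (push 12): stack=[19,12] mem=[0,0,0,0]
After op 13 (dup): stack=[19,12,12] mem=[0,0,0,0]
After op 14 (pop): stack=[19,12] mem=[0,0,0,0]

Answer: 12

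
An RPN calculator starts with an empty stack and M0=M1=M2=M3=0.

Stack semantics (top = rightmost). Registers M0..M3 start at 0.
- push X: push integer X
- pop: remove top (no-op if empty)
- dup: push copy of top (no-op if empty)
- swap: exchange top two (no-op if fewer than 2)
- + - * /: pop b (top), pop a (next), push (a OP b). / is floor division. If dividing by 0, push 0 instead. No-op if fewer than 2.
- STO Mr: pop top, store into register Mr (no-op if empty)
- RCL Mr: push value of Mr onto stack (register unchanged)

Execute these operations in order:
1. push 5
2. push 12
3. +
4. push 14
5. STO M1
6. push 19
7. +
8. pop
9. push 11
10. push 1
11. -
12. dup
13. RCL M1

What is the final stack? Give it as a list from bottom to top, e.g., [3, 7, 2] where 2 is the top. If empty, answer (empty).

After op 1 (push 5): stack=[5] mem=[0,0,0,0]
After op 2 (push 12): stack=[5,12] mem=[0,0,0,0]
After op 3 (+): stack=[17] mem=[0,0,0,0]
After op 4 (push 14): stack=[17,14] mem=[0,0,0,0]
After op 5 (STO M1): stack=[17] mem=[0,14,0,0]
After op 6 (push 19): stack=[17,19] mem=[0,14,0,0]
After op 7 (+): stack=[36] mem=[0,14,0,0]
After op 8 (pop): stack=[empty] mem=[0,14,0,0]
After op 9 (push 11): stack=[11] mem=[0,14,0,0]
After op 10 (push 1): stack=[11,1] mem=[0,14,0,0]
After op 11 (-): stack=[10] mem=[0,14,0,0]
After op 12 (dup): stack=[10,10] mem=[0,14,0,0]
After op 13 (RCL M1): stack=[10,10,14] mem=[0,14,0,0]

Answer: [10, 10, 14]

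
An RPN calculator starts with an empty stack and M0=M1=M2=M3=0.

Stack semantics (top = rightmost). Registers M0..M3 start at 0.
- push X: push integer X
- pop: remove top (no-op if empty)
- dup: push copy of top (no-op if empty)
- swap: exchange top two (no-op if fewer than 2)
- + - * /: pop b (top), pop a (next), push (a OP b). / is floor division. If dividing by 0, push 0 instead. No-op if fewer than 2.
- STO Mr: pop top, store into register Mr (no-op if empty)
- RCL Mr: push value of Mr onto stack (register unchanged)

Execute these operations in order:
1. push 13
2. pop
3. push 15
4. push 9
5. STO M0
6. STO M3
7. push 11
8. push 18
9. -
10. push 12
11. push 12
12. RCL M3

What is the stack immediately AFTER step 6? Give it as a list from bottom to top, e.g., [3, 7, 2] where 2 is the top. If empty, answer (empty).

After op 1 (push 13): stack=[13] mem=[0,0,0,0]
After op 2 (pop): stack=[empty] mem=[0,0,0,0]
After op 3 (push 15): stack=[15] mem=[0,0,0,0]
After op 4 (push 9): stack=[15,9] mem=[0,0,0,0]
After op 5 (STO M0): stack=[15] mem=[9,0,0,0]
After op 6 (STO M3): stack=[empty] mem=[9,0,0,15]

(empty)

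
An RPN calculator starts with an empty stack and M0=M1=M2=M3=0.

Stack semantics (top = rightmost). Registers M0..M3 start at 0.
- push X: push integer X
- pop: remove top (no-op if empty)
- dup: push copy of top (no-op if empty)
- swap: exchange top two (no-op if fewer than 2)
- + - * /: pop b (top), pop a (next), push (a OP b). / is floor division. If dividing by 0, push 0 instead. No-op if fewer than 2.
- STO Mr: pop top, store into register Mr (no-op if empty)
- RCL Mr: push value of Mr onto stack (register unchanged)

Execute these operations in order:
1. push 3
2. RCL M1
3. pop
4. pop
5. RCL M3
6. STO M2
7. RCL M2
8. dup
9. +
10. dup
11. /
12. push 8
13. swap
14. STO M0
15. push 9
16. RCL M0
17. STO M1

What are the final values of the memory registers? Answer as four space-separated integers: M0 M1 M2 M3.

Answer: 0 0 0 0

Derivation:
After op 1 (push 3): stack=[3] mem=[0,0,0,0]
After op 2 (RCL M1): stack=[3,0] mem=[0,0,0,0]
After op 3 (pop): stack=[3] mem=[0,0,0,0]
After op 4 (pop): stack=[empty] mem=[0,0,0,0]
After op 5 (RCL M3): stack=[0] mem=[0,0,0,0]
After op 6 (STO M2): stack=[empty] mem=[0,0,0,0]
After op 7 (RCL M2): stack=[0] mem=[0,0,0,0]
After op 8 (dup): stack=[0,0] mem=[0,0,0,0]
After op 9 (+): stack=[0] mem=[0,0,0,0]
After op 10 (dup): stack=[0,0] mem=[0,0,0,0]
After op 11 (/): stack=[0] mem=[0,0,0,0]
After op 12 (push 8): stack=[0,8] mem=[0,0,0,0]
After op 13 (swap): stack=[8,0] mem=[0,0,0,0]
After op 14 (STO M0): stack=[8] mem=[0,0,0,0]
After op 15 (push 9): stack=[8,9] mem=[0,0,0,0]
After op 16 (RCL M0): stack=[8,9,0] mem=[0,0,0,0]
After op 17 (STO M1): stack=[8,9] mem=[0,0,0,0]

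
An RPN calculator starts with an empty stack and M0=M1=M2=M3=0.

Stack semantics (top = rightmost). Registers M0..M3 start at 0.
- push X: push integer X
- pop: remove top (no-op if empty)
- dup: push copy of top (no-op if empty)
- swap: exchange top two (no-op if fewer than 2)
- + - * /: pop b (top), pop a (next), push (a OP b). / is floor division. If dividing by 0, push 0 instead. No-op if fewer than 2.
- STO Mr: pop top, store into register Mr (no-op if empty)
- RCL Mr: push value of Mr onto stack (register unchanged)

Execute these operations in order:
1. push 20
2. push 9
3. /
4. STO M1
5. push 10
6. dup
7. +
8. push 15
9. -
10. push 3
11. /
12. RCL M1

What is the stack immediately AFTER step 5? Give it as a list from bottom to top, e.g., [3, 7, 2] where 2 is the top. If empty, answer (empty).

After op 1 (push 20): stack=[20] mem=[0,0,0,0]
After op 2 (push 9): stack=[20,9] mem=[0,0,0,0]
After op 3 (/): stack=[2] mem=[0,0,0,0]
After op 4 (STO M1): stack=[empty] mem=[0,2,0,0]
After op 5 (push 10): stack=[10] mem=[0,2,0,0]

[10]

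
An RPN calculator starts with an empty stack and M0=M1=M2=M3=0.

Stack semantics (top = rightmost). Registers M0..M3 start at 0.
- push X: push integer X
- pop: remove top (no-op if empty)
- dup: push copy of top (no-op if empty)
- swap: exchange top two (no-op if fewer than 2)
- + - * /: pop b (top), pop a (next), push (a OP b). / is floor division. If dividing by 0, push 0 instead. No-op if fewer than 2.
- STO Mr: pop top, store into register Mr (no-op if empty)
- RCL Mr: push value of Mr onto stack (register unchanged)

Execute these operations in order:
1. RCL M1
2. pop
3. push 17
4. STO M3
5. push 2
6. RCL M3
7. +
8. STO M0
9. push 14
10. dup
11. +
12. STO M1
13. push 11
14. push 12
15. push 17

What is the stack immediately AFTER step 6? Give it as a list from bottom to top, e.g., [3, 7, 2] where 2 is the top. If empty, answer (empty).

After op 1 (RCL M1): stack=[0] mem=[0,0,0,0]
After op 2 (pop): stack=[empty] mem=[0,0,0,0]
After op 3 (push 17): stack=[17] mem=[0,0,0,0]
After op 4 (STO M3): stack=[empty] mem=[0,0,0,17]
After op 5 (push 2): stack=[2] mem=[0,0,0,17]
After op 6 (RCL M3): stack=[2,17] mem=[0,0,0,17]

[2, 17]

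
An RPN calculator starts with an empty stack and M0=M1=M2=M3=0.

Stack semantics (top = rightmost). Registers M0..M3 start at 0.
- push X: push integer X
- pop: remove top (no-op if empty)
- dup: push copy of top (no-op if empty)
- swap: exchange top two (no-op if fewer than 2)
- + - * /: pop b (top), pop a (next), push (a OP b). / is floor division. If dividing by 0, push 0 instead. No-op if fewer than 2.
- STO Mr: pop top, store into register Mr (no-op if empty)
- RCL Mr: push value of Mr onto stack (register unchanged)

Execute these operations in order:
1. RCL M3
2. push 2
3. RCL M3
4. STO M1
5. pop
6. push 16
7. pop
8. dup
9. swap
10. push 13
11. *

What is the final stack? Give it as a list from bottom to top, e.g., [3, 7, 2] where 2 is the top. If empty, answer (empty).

After op 1 (RCL M3): stack=[0] mem=[0,0,0,0]
After op 2 (push 2): stack=[0,2] mem=[0,0,0,0]
After op 3 (RCL M3): stack=[0,2,0] mem=[0,0,0,0]
After op 4 (STO M1): stack=[0,2] mem=[0,0,0,0]
After op 5 (pop): stack=[0] mem=[0,0,0,0]
After op 6 (push 16): stack=[0,16] mem=[0,0,0,0]
After op 7 (pop): stack=[0] mem=[0,0,0,0]
After op 8 (dup): stack=[0,0] mem=[0,0,0,0]
After op 9 (swap): stack=[0,0] mem=[0,0,0,0]
After op 10 (push 13): stack=[0,0,13] mem=[0,0,0,0]
After op 11 (*): stack=[0,0] mem=[0,0,0,0]

Answer: [0, 0]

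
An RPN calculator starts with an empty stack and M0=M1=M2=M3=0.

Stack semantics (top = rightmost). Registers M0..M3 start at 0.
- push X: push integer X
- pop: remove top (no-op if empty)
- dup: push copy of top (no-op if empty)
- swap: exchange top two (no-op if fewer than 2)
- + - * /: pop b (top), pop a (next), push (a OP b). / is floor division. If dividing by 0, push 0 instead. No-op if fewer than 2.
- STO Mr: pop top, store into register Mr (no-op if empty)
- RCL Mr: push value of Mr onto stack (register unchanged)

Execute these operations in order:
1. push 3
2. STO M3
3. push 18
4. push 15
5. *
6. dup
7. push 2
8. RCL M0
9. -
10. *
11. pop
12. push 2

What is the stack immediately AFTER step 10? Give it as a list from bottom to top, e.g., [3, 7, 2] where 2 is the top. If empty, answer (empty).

After op 1 (push 3): stack=[3] mem=[0,0,0,0]
After op 2 (STO M3): stack=[empty] mem=[0,0,0,3]
After op 3 (push 18): stack=[18] mem=[0,0,0,3]
After op 4 (push 15): stack=[18,15] mem=[0,0,0,3]
After op 5 (*): stack=[270] mem=[0,0,0,3]
After op 6 (dup): stack=[270,270] mem=[0,0,0,3]
After op 7 (push 2): stack=[270,270,2] mem=[0,0,0,3]
After op 8 (RCL M0): stack=[270,270,2,0] mem=[0,0,0,3]
After op 9 (-): stack=[270,270,2] mem=[0,0,0,3]
After op 10 (*): stack=[270,540] mem=[0,0,0,3]

[270, 540]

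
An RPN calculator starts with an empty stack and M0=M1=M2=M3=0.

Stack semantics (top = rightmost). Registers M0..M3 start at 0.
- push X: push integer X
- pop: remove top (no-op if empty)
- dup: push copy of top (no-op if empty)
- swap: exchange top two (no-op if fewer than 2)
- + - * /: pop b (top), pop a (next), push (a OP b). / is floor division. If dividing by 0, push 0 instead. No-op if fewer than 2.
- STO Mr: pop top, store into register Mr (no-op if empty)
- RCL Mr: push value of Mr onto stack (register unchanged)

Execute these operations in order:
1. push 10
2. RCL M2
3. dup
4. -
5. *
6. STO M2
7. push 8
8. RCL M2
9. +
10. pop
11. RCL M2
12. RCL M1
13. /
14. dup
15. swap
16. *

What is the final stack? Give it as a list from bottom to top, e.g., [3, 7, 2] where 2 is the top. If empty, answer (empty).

Answer: [0]

Derivation:
After op 1 (push 10): stack=[10] mem=[0,0,0,0]
After op 2 (RCL M2): stack=[10,0] mem=[0,0,0,0]
After op 3 (dup): stack=[10,0,0] mem=[0,0,0,0]
After op 4 (-): stack=[10,0] mem=[0,0,0,0]
After op 5 (*): stack=[0] mem=[0,0,0,0]
After op 6 (STO M2): stack=[empty] mem=[0,0,0,0]
After op 7 (push 8): stack=[8] mem=[0,0,0,0]
After op 8 (RCL M2): stack=[8,0] mem=[0,0,0,0]
After op 9 (+): stack=[8] mem=[0,0,0,0]
After op 10 (pop): stack=[empty] mem=[0,0,0,0]
After op 11 (RCL M2): stack=[0] mem=[0,0,0,0]
After op 12 (RCL M1): stack=[0,0] mem=[0,0,0,0]
After op 13 (/): stack=[0] mem=[0,0,0,0]
After op 14 (dup): stack=[0,0] mem=[0,0,0,0]
After op 15 (swap): stack=[0,0] mem=[0,0,0,0]
After op 16 (*): stack=[0] mem=[0,0,0,0]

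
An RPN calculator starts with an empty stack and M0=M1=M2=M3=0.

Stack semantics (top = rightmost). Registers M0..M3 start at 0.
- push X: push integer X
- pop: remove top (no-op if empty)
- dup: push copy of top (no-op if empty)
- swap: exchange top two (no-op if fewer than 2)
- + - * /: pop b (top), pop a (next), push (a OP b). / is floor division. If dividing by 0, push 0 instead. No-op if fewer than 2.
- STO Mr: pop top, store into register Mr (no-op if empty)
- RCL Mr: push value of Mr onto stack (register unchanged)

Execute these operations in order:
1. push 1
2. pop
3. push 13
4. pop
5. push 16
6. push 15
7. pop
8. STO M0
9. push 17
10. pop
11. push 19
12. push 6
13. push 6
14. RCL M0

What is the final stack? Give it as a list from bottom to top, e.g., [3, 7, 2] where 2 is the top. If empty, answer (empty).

After op 1 (push 1): stack=[1] mem=[0,0,0,0]
After op 2 (pop): stack=[empty] mem=[0,0,0,0]
After op 3 (push 13): stack=[13] mem=[0,0,0,0]
After op 4 (pop): stack=[empty] mem=[0,0,0,0]
After op 5 (push 16): stack=[16] mem=[0,0,0,0]
After op 6 (push 15): stack=[16,15] mem=[0,0,0,0]
After op 7 (pop): stack=[16] mem=[0,0,0,0]
After op 8 (STO M0): stack=[empty] mem=[16,0,0,0]
After op 9 (push 17): stack=[17] mem=[16,0,0,0]
After op 10 (pop): stack=[empty] mem=[16,0,0,0]
After op 11 (push 19): stack=[19] mem=[16,0,0,0]
After op 12 (push 6): stack=[19,6] mem=[16,0,0,0]
After op 13 (push 6): stack=[19,6,6] mem=[16,0,0,0]
After op 14 (RCL M0): stack=[19,6,6,16] mem=[16,0,0,0]

Answer: [19, 6, 6, 16]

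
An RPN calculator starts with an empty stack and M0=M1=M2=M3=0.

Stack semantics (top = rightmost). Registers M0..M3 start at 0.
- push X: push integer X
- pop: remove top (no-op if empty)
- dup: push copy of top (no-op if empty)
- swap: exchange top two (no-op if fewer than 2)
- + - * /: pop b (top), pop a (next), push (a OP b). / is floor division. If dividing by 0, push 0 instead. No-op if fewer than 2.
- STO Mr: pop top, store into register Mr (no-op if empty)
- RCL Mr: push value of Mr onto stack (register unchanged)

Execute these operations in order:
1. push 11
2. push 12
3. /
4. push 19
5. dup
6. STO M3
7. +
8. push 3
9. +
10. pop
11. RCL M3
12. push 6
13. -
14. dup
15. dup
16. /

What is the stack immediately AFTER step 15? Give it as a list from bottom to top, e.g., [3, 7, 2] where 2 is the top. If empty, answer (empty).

After op 1 (push 11): stack=[11] mem=[0,0,0,0]
After op 2 (push 12): stack=[11,12] mem=[0,0,0,0]
After op 3 (/): stack=[0] mem=[0,0,0,0]
After op 4 (push 19): stack=[0,19] mem=[0,0,0,0]
After op 5 (dup): stack=[0,19,19] mem=[0,0,0,0]
After op 6 (STO M3): stack=[0,19] mem=[0,0,0,19]
After op 7 (+): stack=[19] mem=[0,0,0,19]
After op 8 (push 3): stack=[19,3] mem=[0,0,0,19]
After op 9 (+): stack=[22] mem=[0,0,0,19]
After op 10 (pop): stack=[empty] mem=[0,0,0,19]
After op 11 (RCL M3): stack=[19] mem=[0,0,0,19]
After op 12 (push 6): stack=[19,6] mem=[0,0,0,19]
After op 13 (-): stack=[13] mem=[0,0,0,19]
After op 14 (dup): stack=[13,13] mem=[0,0,0,19]
After op 15 (dup): stack=[13,13,13] mem=[0,0,0,19]

[13, 13, 13]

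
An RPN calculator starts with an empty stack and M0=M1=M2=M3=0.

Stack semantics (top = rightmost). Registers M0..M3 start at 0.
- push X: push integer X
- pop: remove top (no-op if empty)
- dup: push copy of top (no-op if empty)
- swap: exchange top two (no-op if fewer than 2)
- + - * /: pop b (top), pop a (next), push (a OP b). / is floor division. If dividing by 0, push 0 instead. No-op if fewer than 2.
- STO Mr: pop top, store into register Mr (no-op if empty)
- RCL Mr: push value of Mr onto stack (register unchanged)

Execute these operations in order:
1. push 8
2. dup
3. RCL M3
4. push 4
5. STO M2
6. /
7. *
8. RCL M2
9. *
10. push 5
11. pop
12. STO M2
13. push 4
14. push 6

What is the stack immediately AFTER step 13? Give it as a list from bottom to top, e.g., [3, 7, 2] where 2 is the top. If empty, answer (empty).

After op 1 (push 8): stack=[8] mem=[0,0,0,0]
After op 2 (dup): stack=[8,8] mem=[0,0,0,0]
After op 3 (RCL M3): stack=[8,8,0] mem=[0,0,0,0]
After op 4 (push 4): stack=[8,8,0,4] mem=[0,0,0,0]
After op 5 (STO M2): stack=[8,8,0] mem=[0,0,4,0]
After op 6 (/): stack=[8,0] mem=[0,0,4,0]
After op 7 (*): stack=[0] mem=[0,0,4,0]
After op 8 (RCL M2): stack=[0,4] mem=[0,0,4,0]
After op 9 (*): stack=[0] mem=[0,0,4,0]
After op 10 (push 5): stack=[0,5] mem=[0,0,4,0]
After op 11 (pop): stack=[0] mem=[0,0,4,0]
After op 12 (STO M2): stack=[empty] mem=[0,0,0,0]
After op 13 (push 4): stack=[4] mem=[0,0,0,0]

[4]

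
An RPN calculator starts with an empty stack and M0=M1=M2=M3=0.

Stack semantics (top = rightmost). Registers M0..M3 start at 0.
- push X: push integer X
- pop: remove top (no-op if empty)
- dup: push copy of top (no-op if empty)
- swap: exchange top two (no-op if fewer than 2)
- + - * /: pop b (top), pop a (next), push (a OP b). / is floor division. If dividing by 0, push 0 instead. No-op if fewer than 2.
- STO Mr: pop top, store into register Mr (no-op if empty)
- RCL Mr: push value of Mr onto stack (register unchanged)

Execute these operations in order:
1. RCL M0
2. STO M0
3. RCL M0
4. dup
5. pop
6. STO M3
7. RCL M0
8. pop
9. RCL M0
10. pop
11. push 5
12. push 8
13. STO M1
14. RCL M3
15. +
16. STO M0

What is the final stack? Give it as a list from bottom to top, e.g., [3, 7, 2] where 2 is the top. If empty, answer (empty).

Answer: (empty)

Derivation:
After op 1 (RCL M0): stack=[0] mem=[0,0,0,0]
After op 2 (STO M0): stack=[empty] mem=[0,0,0,0]
After op 3 (RCL M0): stack=[0] mem=[0,0,0,0]
After op 4 (dup): stack=[0,0] mem=[0,0,0,0]
After op 5 (pop): stack=[0] mem=[0,0,0,0]
After op 6 (STO M3): stack=[empty] mem=[0,0,0,0]
After op 7 (RCL M0): stack=[0] mem=[0,0,0,0]
After op 8 (pop): stack=[empty] mem=[0,0,0,0]
After op 9 (RCL M0): stack=[0] mem=[0,0,0,0]
After op 10 (pop): stack=[empty] mem=[0,0,0,0]
After op 11 (push 5): stack=[5] mem=[0,0,0,0]
After op 12 (push 8): stack=[5,8] mem=[0,0,0,0]
After op 13 (STO M1): stack=[5] mem=[0,8,0,0]
After op 14 (RCL M3): stack=[5,0] mem=[0,8,0,0]
After op 15 (+): stack=[5] mem=[0,8,0,0]
After op 16 (STO M0): stack=[empty] mem=[5,8,0,0]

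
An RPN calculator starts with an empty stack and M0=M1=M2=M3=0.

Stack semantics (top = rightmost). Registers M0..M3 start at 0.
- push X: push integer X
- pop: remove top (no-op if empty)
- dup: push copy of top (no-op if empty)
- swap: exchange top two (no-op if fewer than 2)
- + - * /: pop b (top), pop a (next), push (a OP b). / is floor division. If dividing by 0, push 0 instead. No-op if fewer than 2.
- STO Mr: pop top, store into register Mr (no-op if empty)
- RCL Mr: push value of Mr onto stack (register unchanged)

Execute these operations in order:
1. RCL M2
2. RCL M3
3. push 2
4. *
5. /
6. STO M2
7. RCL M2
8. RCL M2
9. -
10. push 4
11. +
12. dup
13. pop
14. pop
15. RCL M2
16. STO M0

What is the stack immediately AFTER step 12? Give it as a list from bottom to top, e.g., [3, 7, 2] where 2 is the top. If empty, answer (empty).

After op 1 (RCL M2): stack=[0] mem=[0,0,0,0]
After op 2 (RCL M3): stack=[0,0] mem=[0,0,0,0]
After op 3 (push 2): stack=[0,0,2] mem=[0,0,0,0]
After op 4 (*): stack=[0,0] mem=[0,0,0,0]
After op 5 (/): stack=[0] mem=[0,0,0,0]
After op 6 (STO M2): stack=[empty] mem=[0,0,0,0]
After op 7 (RCL M2): stack=[0] mem=[0,0,0,0]
After op 8 (RCL M2): stack=[0,0] mem=[0,0,0,0]
After op 9 (-): stack=[0] mem=[0,0,0,0]
After op 10 (push 4): stack=[0,4] mem=[0,0,0,0]
After op 11 (+): stack=[4] mem=[0,0,0,0]
After op 12 (dup): stack=[4,4] mem=[0,0,0,0]

[4, 4]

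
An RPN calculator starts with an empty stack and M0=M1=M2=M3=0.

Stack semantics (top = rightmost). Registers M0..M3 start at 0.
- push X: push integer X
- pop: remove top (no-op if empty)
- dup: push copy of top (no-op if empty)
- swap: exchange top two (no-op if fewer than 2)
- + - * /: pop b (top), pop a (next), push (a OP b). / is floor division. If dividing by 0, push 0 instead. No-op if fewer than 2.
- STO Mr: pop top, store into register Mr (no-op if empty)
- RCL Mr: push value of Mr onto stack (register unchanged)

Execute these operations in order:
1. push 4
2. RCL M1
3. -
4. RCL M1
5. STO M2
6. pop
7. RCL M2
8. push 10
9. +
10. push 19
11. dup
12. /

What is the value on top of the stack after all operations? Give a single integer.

Answer: 1

Derivation:
After op 1 (push 4): stack=[4] mem=[0,0,0,0]
After op 2 (RCL M1): stack=[4,0] mem=[0,0,0,0]
After op 3 (-): stack=[4] mem=[0,0,0,0]
After op 4 (RCL M1): stack=[4,0] mem=[0,0,0,0]
After op 5 (STO M2): stack=[4] mem=[0,0,0,0]
After op 6 (pop): stack=[empty] mem=[0,0,0,0]
After op 7 (RCL M2): stack=[0] mem=[0,0,0,0]
After op 8 (push 10): stack=[0,10] mem=[0,0,0,0]
After op 9 (+): stack=[10] mem=[0,0,0,0]
After op 10 (push 19): stack=[10,19] mem=[0,0,0,0]
After op 11 (dup): stack=[10,19,19] mem=[0,0,0,0]
After op 12 (/): stack=[10,1] mem=[0,0,0,0]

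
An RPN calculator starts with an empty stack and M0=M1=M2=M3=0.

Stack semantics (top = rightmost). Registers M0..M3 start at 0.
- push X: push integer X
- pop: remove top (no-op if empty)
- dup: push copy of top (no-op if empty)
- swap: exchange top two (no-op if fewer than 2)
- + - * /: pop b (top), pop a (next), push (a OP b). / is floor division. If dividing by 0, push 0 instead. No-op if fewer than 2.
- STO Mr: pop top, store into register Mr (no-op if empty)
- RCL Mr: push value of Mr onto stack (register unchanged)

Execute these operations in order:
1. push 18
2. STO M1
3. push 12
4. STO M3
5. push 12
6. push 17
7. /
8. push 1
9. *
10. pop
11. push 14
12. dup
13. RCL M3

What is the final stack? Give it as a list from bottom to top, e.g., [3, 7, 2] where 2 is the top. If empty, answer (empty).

Answer: [14, 14, 12]

Derivation:
After op 1 (push 18): stack=[18] mem=[0,0,0,0]
After op 2 (STO M1): stack=[empty] mem=[0,18,0,0]
After op 3 (push 12): stack=[12] mem=[0,18,0,0]
After op 4 (STO M3): stack=[empty] mem=[0,18,0,12]
After op 5 (push 12): stack=[12] mem=[0,18,0,12]
After op 6 (push 17): stack=[12,17] mem=[0,18,0,12]
After op 7 (/): stack=[0] mem=[0,18,0,12]
After op 8 (push 1): stack=[0,1] mem=[0,18,0,12]
After op 9 (*): stack=[0] mem=[0,18,0,12]
After op 10 (pop): stack=[empty] mem=[0,18,0,12]
After op 11 (push 14): stack=[14] mem=[0,18,0,12]
After op 12 (dup): stack=[14,14] mem=[0,18,0,12]
After op 13 (RCL M3): stack=[14,14,12] mem=[0,18,0,12]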